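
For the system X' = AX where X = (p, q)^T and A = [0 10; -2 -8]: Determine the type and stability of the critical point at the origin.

A = [[0,10],[-2,-8]]; det(A-λI) = λ^2 + 8λ + 20.
λ = -4 ± 2i: negative real part.

stable spiral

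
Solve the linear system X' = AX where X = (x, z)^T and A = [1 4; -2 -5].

x(t) = -2K_1e^(-t) + K_2e^(-3t), z(t) = K_1e^(-t) - K_2e^(-3t)

Coefficient matrix A = [[1, 4], [-2, -5]].
Characteristic polynomial det(A - λI) = λ^2 + 4λ + 3 = 0.
Eigenvalues λ = -1, -3.
For λ=-1: (A-λI) row 1 is [2, 4], so an eigenvector is (-2, 1).
For λ=-3: (A-λI) row 1 is [4, 4], so an eigenvector is (1, -1).
General solution: K_1e^(-t)(-2,1) + K_2e^(-3t)(1,-1).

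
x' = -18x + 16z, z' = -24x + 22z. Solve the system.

Coefficient matrix A = [[-18, 16], [-24, 22]].
Characteristic polynomial det(A - λI) = λ^2 - 4λ - 12 = 0.
Eigenvalues λ = 6, -2.
For λ=6: (A-λI) row 1 is [-24, 16], so an eigenvector is (2, 3).
For λ=-2: (A-λI) row 1 is [-16, 16], so an eigenvector is (-1, -1).
General solution: C_1e^(6t)(2,3) + C_2e^(-2t)(-1,-1).

x(t) = 2C_1e^(6t) - C_2e^(-2t), z(t) = 3C_1e^(6t) - C_2e^(-2t)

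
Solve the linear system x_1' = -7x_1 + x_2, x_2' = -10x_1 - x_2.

Coefficient matrix A = [[-7, 1], [-10, -1]].
Characteristic polynomial det(A - λI) = λ^2 + 8λ + 17 = 0.
Eigenvalues λ = -4 ± i (complex conjugate pair).
For λ=-4+i: an eigenvector is (0,-1) - i(-1,-3) = (0 + i, -1 + 3i).
A real fundamental pair from Re and Im of e^((-4+i)t)v: X_1 = e^(-4t)(cos(t)·(0,-1) + sin(t)·(-1,-3)), X_2 = e^(-4t)(sin(t)·(0,-1) - cos(t)·(-1,-3)).
General solution: K_1X_1 + K_2X_2.

x_1(t) = -K_1e^(-4t)sin(t) + K_2e^(-4t)cos(t), x_2(t) = -3K_1e^(-4t)sin(t) - K_1e^(-4t)cos(t) - K_2e^(-4t)sin(t) + 3K_2e^(-4t)cos(t)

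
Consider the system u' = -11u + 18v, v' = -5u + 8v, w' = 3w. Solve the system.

u(t) = -9c_1e^(-t) + 2c_2e^(-2t), v(t) = -5c_1e^(-t) + c_2e^(-2t), w(t) = c_3e^(3t)

Coefficient matrix A = [[-11, 18, 0], [-5, 8, 0], [0, 0, 3]].
det(A - λI) = 0 gives eigenvalues λ = -1, -2, 3.
For λ=-1: eigenvector (-9,-5,0).
For λ=-2: eigenvector (2,1,0).
For λ=3: eigenvector (0,0,1).
General solution: c_1e^(-t)(-9,-5,0) + c_2e^(-2t)(2,1,0) + c_3e^(3t)(0,0,1).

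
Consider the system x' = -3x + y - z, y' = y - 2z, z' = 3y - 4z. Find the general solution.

x(t) = c_1e^(-3t) - c_3e^(-2t), y(t) = -c_2e^(-t) + 2c_3e^(-2t), z(t) = -c_2e^(-t) + 3c_3e^(-2t)

Coefficient matrix A = [[-3, 1, -1], [0, 1, -2], [0, 3, -4]].
det(A - λI) = 0 gives eigenvalues λ = -3, -1, -2.
For λ=-3: eigenvector (1,0,0).
For λ=-1: eigenvector (0,-1,-1).
For λ=-2: eigenvector (-1,2,3).
General solution: c_1e^(-3t)(1,0,0) + c_2e^(-t)(0,-1,-1) + c_3e^(-2t)(-1,2,3).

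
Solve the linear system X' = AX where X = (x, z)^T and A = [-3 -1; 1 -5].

x(t) = -c_1e^(-4t) - c_2te^(-4t) + c_2e^(-4t), z(t) = -c_1e^(-4t) - c_2te^(-4t) + 2c_2e^(-4t)

Coefficient matrix A = [[-3, -1], [1, -5]].
Characteristic polynomial det(A - λI) = λ^2 + 8λ + 16 = 0.
Single eigenvalue λ = -4 with algebraic multiplicity 2.
Eigenvector v = (-1,-1); generalized eigenvector w with (A-λI)w=v is (1,2).
General solution: e^(-4t)[c_1·v + c_2·(t·v + w)].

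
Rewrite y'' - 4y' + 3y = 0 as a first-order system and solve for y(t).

y(t) = K_1e^(t) + K_2e^(3t)

Let x_1 = y, x_2 = y'. Then x_1' = x_2 and x_2' = -3x_1 + 4x_2.
A = [[0,1],[-3,4]]; det(A-λI) = λ^2 - 4λ + 3.
Eigenvalues λ = 1, 3 with eigenvectors (1,1), (1,3).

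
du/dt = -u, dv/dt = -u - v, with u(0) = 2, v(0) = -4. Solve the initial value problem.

Coefficient matrix A = [[-1, 0], [-1, -1]].
Characteristic polynomial det(A - λI) = λ^2 + 2λ + 1 = 0.
Single eigenvalue λ = -1 with algebraic multiplicity 2.
Eigenvector v = (0,-1); generalized eigenvector w with (A-λI)w=v is (1,-1).
General solution: e^(-t)[K_1·v + K_2·(t·v + w)].
Applying u(0)=2, v(0)=-4 gives K_1=2, K_2=2.

u(t) = 2e^(-t), v(t) = -2te^(-t) - 4e^(-t)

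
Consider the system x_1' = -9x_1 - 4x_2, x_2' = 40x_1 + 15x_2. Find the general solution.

Coefficient matrix A = [[-9, -4], [40, 15]].
Characteristic polynomial det(A - λI) = λ^2 - 6λ + 25 = 0.
Eigenvalues λ = 3 ± 4i (complex conjugate pair).
For λ=3+4i: an eigenvector is (1,-3) - i(0,1) = (1, -3 - i).
A real fundamental pair from Re and Im of e^((3+4i)t)v: X_1 = e^(3t)(cos(4t)·(1,-3) + sin(4t)·(0,1)), X_2 = e^(3t)(sin(4t)·(1,-3) - cos(4t)·(0,1)).
General solution: c_1X_1 + c_2X_2.

x_1(t) = c_1e^(3t)cos(4t) + c_2e^(3t)sin(4t), x_2(t) = c_1e^(3t)sin(4t) - 3c_1e^(3t)cos(4t) - 3c_2e^(3t)sin(4t) - c_2e^(3t)cos(4t)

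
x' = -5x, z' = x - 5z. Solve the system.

Coefficient matrix A = [[-5, 0], [1, -5]].
Characteristic polynomial det(A - λI) = λ^2 + 10λ + 25 = 0.
Single eigenvalue λ = -5 with algebraic multiplicity 2.
Eigenvector v = (0,1); generalized eigenvector w with (A-λI)w=v is (1,2).
General solution: e^(-5t)[C_1·v + C_2·(t·v + w)].

x(t) = C_2e^(-5t), z(t) = C_1e^(-5t) + C_2te^(-5t) + 2C_2e^(-5t)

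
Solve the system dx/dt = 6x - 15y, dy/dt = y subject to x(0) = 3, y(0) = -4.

x(t) = 15e^(6t) - 12e^(t), y(t) = -4e^(t)

Coefficient matrix A = [[6, -15], [0, 1]].
Characteristic polynomial det(A - λI) = λ^2 - 7λ + 6 = 0.
Eigenvalues λ = 1, 6.
For λ=1: (A-λI) row 1 is [5, -15], so an eigenvector is (-3, -1).
For λ=6: (A-λI) row 1 is [0, -15], so an eigenvector is (1, 0).
General solution: K_1e^(t)(-3,-1) + K_2e^(6t)(1,0).
Applying x(0)=3, y(0)=-4 gives K_1=4, K_2=15.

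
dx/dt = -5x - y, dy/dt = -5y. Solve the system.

Coefficient matrix A = [[-5, -1], [0, -5]].
Characteristic polynomial det(A - λI) = λ^2 + 10λ + 25 = 0.
Single eigenvalue λ = -5 with algebraic multiplicity 2.
Eigenvector v = (-1,0); generalized eigenvector w with (A-λI)w=v is (-3,1).
General solution: e^(-5t)[C_1·v + C_2·(t·v + w)].

x(t) = -C_1e^(-5t) - C_2te^(-5t) - 3C_2e^(-5t), y(t) = C_2e^(-5t)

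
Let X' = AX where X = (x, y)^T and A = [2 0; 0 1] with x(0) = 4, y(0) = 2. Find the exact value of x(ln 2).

A = [[2,0],[0,1]]; eigenvalues λ = 1, 2.
Eigenvectors: (0,1) for λ=1, (-1,0) for λ=2.
From the initial condition, c_1 = 2, c_2 = -4.
x(ln 2) = (2)(2^1)(0) + (-4)(2^2)(-1) = 16.

16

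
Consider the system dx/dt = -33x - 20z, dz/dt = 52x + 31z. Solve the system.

x(t) = -2K_1e^(-t)sin(4t) - K_1e^(-t)cos(4t) - K_2e^(-t)sin(4t) + 2K_2e^(-t)cos(4t), z(t) = 3K_1e^(-t)sin(4t) + 2K_1e^(-t)cos(4t) + 2K_2e^(-t)sin(4t) - 3K_2e^(-t)cos(4t)

Coefficient matrix A = [[-33, -20], [52, 31]].
Characteristic polynomial det(A - λI) = λ^2 + 2λ + 17 = 0.
Eigenvalues λ = -1 ± 4i (complex conjugate pair).
For λ=-1+4i: an eigenvector is (-1,2) - i(-2,3) = (-1 + 2i, 2 - 3i).
A real fundamental pair from Re and Im of e^((-1+4i)t)v: X_1 = e^(-t)(cos(4t)·(-1,2) + sin(4t)·(-2,3)), X_2 = e^(-t)(sin(4t)·(-1,2) - cos(4t)·(-2,3)).
General solution: K_1X_1 + K_2X_2.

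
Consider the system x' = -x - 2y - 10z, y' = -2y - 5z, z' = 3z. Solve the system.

Coefficient matrix A = [[-1, -2, -10], [0, -2, -5], [0, 0, 3]].
det(A - λI) = 0 gives eigenvalues λ = 3, -2, -1.
For λ=3: eigenvector (-2,-1,1).
For λ=-2: eigenvector (2,1,0).
For λ=-1: eigenvector (1,0,0).
General solution: K_1e^(3t)(-2,-1,1) + K_2e^(-2t)(2,1,0) + K_3e^(-t)(1,0,0).

x(t) = -2K_1e^(3t) + 2K_2e^(-2t) + K_3e^(-t), y(t) = -K_1e^(3t) + K_2e^(-2t), z(t) = K_1e^(3t)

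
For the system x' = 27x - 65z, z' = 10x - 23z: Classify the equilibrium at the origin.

unstable spiral

A = [[27,-65],[10,-23]]; det(A-λI) = λ^2 - 4λ + 29.
λ = 2 ± 5i: positive real part.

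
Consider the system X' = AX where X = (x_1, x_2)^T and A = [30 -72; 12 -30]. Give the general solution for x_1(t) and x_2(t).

x_1(t) = -3C_1e^(6t) - 2C_2e^(-6t), x_2(t) = -C_1e^(6t) - C_2e^(-6t)

Coefficient matrix A = [[30, -72], [12, -30]].
Characteristic polynomial det(A - λI) = λ^2 - 36 = 0.
Eigenvalues λ = 6, -6.
For λ=6: (A-λI) row 1 is [24, -72], so an eigenvector is (-3, -1).
For λ=-6: (A-λI) row 1 is [36, -72], so an eigenvector is (-2, -1).
General solution: C_1e^(6t)(-3,-1) + C_2e^(-6t)(-2,-1).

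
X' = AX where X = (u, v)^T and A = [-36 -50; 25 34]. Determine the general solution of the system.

Coefficient matrix A = [[-36, -50], [25, 34]].
Characteristic polynomial det(A - λI) = λ^2 + 2λ + 26 = 0.
Eigenvalues λ = -1 ± 5i (complex conjugate pair).
For λ=-1+5i: an eigenvector is (3,-2) - i(-1,1) = (3 + i, -2 - i).
A real fundamental pair from Re and Im of e^((-1+5i)t)v: X_1 = e^(-t)(cos(5t)·(3,-2) + sin(5t)·(-1,1)), X_2 = e^(-t)(sin(5t)·(3,-2) - cos(5t)·(-1,1)).
General solution: K_1X_1 + K_2X_2.

u(t) = -K_1e^(-t)sin(5t) + 3K_1e^(-t)cos(5t) + 3K_2e^(-t)sin(5t) + K_2e^(-t)cos(5t), v(t) = K_1e^(-t)sin(5t) - 2K_1e^(-t)cos(5t) - 2K_2e^(-t)sin(5t) - K_2e^(-t)cos(5t)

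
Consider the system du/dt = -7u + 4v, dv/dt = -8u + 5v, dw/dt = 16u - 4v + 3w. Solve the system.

Coefficient matrix A = [[-7, 4, 0], [-8, 5, 0], [16, -4, 3]].
det(A - λI) = 0 gives eigenvalues λ = -3, 1, 3.
For λ=-3: eigenvector (-1,-1,2).
For λ=1: eigenvector (1,2,-4).
For λ=3: eigenvector (0,0,1).
General solution: K_1e^(-3t)(-1,-1,2) + K_2e^(t)(1,2,-4) + K_3e^(3t)(0,0,1).

u(t) = -K_1e^(-3t) + K_2e^(t), v(t) = -K_1e^(-3t) + 2K_2e^(t), w(t) = 2K_1e^(-3t) - 4K_2e^(t) + K_3e^(3t)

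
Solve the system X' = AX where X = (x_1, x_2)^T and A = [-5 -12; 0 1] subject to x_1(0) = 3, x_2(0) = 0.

x_1(t) = 3e^(-5t), x_2(t) = 0

Coefficient matrix A = [[-5, -12], [0, 1]].
Characteristic polynomial det(A - λI) = λ^2 + 4λ - 5 = 0.
Eigenvalues λ = 1, -5.
For λ=1: (A-λI) row 1 is [-6, -12], so an eigenvector is (-2, 1).
For λ=-5: (A-λI) row 1 is [0, -12], so an eigenvector is (-1, 0).
General solution: C_1e^(t)(-2,1) + C_2e^(-5t)(-1,0).
Applying x_1(0)=3, x_2(0)=0 gives C_1=0, C_2=-3.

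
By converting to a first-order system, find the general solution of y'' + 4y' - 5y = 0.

Let x_1 = y, x_2 = y'. Then x_1' = x_2 and x_2' = 5x_1 - 4x_2.
A = [[0,1],[5,-4]]; det(A-λI) = λ^2 + 4λ - 5.
Eigenvalues λ = -5, 1 with eigenvectors (1,-5), (1,1).

y(t) = C_1e^(-5t) + C_2e^(t)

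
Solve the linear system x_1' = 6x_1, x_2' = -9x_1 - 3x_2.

Coefficient matrix A = [[6, 0], [-9, -3]].
Characteristic polynomial det(A - λI) = λ^2 - 3λ - 18 = 0.
Eigenvalues λ = 6, -3.
For λ=6: (A-λI) row 2 is [-9, -9], so an eigenvector is (-1, 1).
For λ=-3: (A-λI) row 1 is [9, 0], so an eigenvector is (0, -1).
General solution: c_1e^(6t)(-1,1) + c_2e^(-3t)(0,-1).

x_1(t) = -c_1e^(6t), x_2(t) = c_1e^(6t) - c_2e^(-3t)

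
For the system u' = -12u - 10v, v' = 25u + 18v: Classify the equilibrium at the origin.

unstable spiral

A = [[-12,-10],[25,18]]; det(A-λI) = λ^2 - 6λ + 34.
λ = 3 ± 5i: positive real part.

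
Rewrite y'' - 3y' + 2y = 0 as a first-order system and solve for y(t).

Let x_1 = y, x_2 = y'. Then x_1' = x_2 and x_2' = -2x_1 + 3x_2.
A = [[0,1],[-2,3]]; det(A-λI) = λ^2 - 3λ + 2.
Eigenvalues λ = 1, 2 with eigenvectors (1,1), (1,2).

y(t) = c_1e^(t) + c_2e^(2t)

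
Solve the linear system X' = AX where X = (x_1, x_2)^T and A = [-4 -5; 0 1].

x_1(t) = -C_1e^(t) - C_2e^(-4t), x_2(t) = C_1e^(t)

Coefficient matrix A = [[-4, -5], [0, 1]].
Characteristic polynomial det(A - λI) = λ^2 + 3λ - 4 = 0.
Eigenvalues λ = 1, -4.
For λ=1: (A-λI) row 1 is [-5, -5], so an eigenvector is (-1, 1).
For λ=-4: (A-λI) row 1 is [0, -5], so an eigenvector is (-1, 0).
General solution: C_1e^(t)(-1,1) + C_2e^(-4t)(-1,0).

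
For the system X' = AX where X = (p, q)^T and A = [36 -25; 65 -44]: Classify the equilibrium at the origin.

stable spiral

A = [[36,-25],[65,-44]]; det(A-λI) = λ^2 + 8λ + 41.
λ = -4 ± 5i: negative real part.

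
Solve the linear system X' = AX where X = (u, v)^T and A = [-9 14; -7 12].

u(t) = C_1e^(5t) - 2C_2e^(-2t), v(t) = C_1e^(5t) - C_2e^(-2t)

Coefficient matrix A = [[-9, 14], [-7, 12]].
Characteristic polynomial det(A - λI) = λ^2 - 3λ - 10 = 0.
Eigenvalues λ = 5, -2.
For λ=5: (A-λI) row 1 is [-14, 14], so an eigenvector is (1, 1).
For λ=-2: (A-λI) row 1 is [-7, 14], so an eigenvector is (-2, -1).
General solution: C_1e^(5t)(1,1) + C_2e^(-2t)(-2,-1).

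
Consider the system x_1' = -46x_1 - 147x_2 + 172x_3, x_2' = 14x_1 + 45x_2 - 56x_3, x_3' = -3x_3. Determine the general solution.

Coefficient matrix A = [[-46, -147, 172], [14, 45, -56], [0, 0, -3]].
det(A - λI) = 0 gives eigenvalues λ = -4, -3, 3.
For λ=-4: eigenvector (7,-2,0).
For λ=-3: eigenvector (4,0,1).
For λ=3: eigenvector (-3,1,0).
General solution: K_1e^(-4t)(7,-2,0) + K_2e^(-3t)(4,0,1) + K_3e^(3t)(-3,1,0).

x_1(t) = 7K_1e^(-4t) + 4K_2e^(-3t) - 3K_3e^(3t), x_2(t) = -2K_1e^(-4t) + K_3e^(3t), x_3(t) = K_2e^(-3t)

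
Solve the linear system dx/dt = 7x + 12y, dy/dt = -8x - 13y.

Coefficient matrix A = [[7, 12], [-8, -13]].
Characteristic polynomial det(A - λI) = λ^2 + 6λ + 5 = 0.
Eigenvalues λ = -5, -1.
For λ=-5: (A-λI) row 1 is [12, 12], so an eigenvector is (-1, 1).
For λ=-1: (A-λI) row 1 is [8, 12], so an eigenvector is (-3, 2).
General solution: K_1e^(-5t)(-1,1) + K_2e^(-t)(-3,2).

x(t) = -K_1e^(-5t) - 3K_2e^(-t), y(t) = K_1e^(-5t) + 2K_2e^(-t)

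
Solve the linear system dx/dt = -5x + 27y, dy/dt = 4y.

Coefficient matrix A = [[-5, 27], [0, 4]].
Characteristic polynomial det(A - λI) = λ^2 + λ - 20 = 0.
Eigenvalues λ = -5, 4.
For λ=-5: (A-λI) row 1 is [0, 27], so an eigenvector is (-1, 0).
For λ=4: (A-λI) row 1 is [-9, 27], so an eigenvector is (3, 1).
General solution: K_1e^(-5t)(-1,0) + K_2e^(4t)(3,1).

x(t) = -K_1e^(-5t) + 3K_2e^(4t), y(t) = K_2e^(4t)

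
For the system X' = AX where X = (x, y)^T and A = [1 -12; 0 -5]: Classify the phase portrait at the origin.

saddle

A = [[1,-12],[0,-5]]; det(A-λI) = λ^2 + 4λ - 5.
λ = -5, 1: opposite signs.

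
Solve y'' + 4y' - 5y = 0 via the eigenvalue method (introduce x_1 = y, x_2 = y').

Let x_1 = y, x_2 = y'. Then x_1' = x_2 and x_2' = 5x_1 - 4x_2.
A = [[0,1],[5,-4]]; det(A-λI) = λ^2 + 4λ - 5.
Eigenvalues λ = 1, -5 with eigenvectors (1,1), (1,-5).

y(t) = c_1e^(t) + c_2e^(-5t)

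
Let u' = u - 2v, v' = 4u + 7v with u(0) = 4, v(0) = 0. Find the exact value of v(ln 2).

192

A = [[1,-2],[4,7]]; eigenvalues λ = 5, 3.
Eigenvectors: (1,-2) for λ=5, (-1,1) for λ=3.
From the initial condition, c_1 = -4, c_2 = -8.
v(ln 2) = (-4)(2^5)(-2) + (-8)(2^3)(1) = 192.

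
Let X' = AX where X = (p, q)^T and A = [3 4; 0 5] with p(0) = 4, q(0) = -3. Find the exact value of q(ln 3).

-729

A = [[3,4],[0,5]]; eigenvalues λ = 5, 3.
Eigenvectors: (2,1) for λ=5, (1,0) for λ=3.
From the initial condition, c_1 = -3, c_2 = 10.
q(ln 3) = (-3)(3^5)(1) + (10)(3^3)(0) = -729.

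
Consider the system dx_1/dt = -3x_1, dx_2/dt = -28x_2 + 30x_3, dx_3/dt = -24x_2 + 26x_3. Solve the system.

x_1(t) = C_1e^(-3t), x_2(t) = -C_2e^(2t) + 5C_3e^(-4t), x_3(t) = -C_2e^(2t) + 4C_3e^(-4t)

Coefficient matrix A = [[-3, 0, 0], [0, -28, 30], [0, -24, 26]].
det(A - λI) = 0 gives eigenvalues λ = -3, 2, -4.
For λ=-3: eigenvector (1,0,0).
For λ=2: eigenvector (0,-1,-1).
For λ=-4: eigenvector (0,5,4).
General solution: C_1e^(-3t)(1,0,0) + C_2e^(2t)(0,-1,-1) + C_3e^(-4t)(0,5,4).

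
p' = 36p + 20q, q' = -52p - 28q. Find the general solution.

p(t) = -C_1e^(4t)sin(4t) - 2C_1e^(4t)cos(4t) - 2C_2e^(4t)sin(4t) + C_2e^(4t)cos(4t), q(t) = 2C_1e^(4t)sin(4t) + 3C_1e^(4t)cos(4t) + 3C_2e^(4t)sin(4t) - 2C_2e^(4t)cos(4t)

Coefficient matrix A = [[36, 20], [-52, -28]].
Characteristic polynomial det(A - λI) = λ^2 - 8λ + 32 = 0.
Eigenvalues λ = 4 ± 4i (complex conjugate pair).
For λ=4+4i: an eigenvector is (-2,3) - i(-1,2) = (-2 + i, 3 - 2i).
A real fundamental pair from Re and Im of e^((4+4i)t)v: X_1 = e^(4t)(cos(4t)·(-2,3) + sin(4t)·(-1,2)), X_2 = e^(4t)(sin(4t)·(-2,3) - cos(4t)·(-1,2)).
General solution: C_1X_1 + C_2X_2.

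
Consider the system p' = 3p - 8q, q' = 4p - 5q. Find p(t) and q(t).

Coefficient matrix A = [[3, -8], [4, -5]].
Characteristic polynomial det(A - λI) = λ^2 + 2λ + 17 = 0.
Eigenvalues λ = -1 ± 4i (complex conjugate pair).
For λ=-1+4i: an eigenvector is (-1,-1) - i(1,0) = (-1 - i, -1).
A real fundamental pair from Re and Im of e^((-1+4i)t)v: X_1 = e^(-t)(cos(4t)·(-1,-1) + sin(4t)·(1,0)), X_2 = e^(-t)(sin(4t)·(-1,-1) - cos(4t)·(1,0)).
General solution: C_1X_1 + C_2X_2.

p(t) = C_1e^(-t)sin(4t) - C_1e^(-t)cos(4t) - C_2e^(-t)sin(4t) - C_2e^(-t)cos(4t), q(t) = -C_1e^(-t)cos(4t) - C_2e^(-t)sin(4t)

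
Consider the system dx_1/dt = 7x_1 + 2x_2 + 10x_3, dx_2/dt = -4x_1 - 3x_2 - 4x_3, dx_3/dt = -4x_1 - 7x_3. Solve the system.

x_1(t) = -3c_1e^(-t) - 2c_2e^(t) - c_3e^(-3t), x_2(t) = 2c_1e^(-t) + c_2e^(t), x_3(t) = 2c_1e^(-t) + c_2e^(t) + c_3e^(-3t)

Coefficient matrix A = [[7, 2, 10], [-4, -3, -4], [-4, 0, -7]].
det(A - λI) = 0 gives eigenvalues λ = -1, 1, -3.
For λ=-1: eigenvector (-3,2,2).
For λ=1: eigenvector (-2,1,1).
For λ=-3: eigenvector (-1,0,1).
General solution: c_1e^(-t)(-3,2,2) + c_2e^(t)(-2,1,1) + c_3e^(-3t)(-1,0,1).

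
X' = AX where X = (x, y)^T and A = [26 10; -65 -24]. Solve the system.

x(t) = C_1e^(t)sin(5t) + C_1e^(t)cos(5t) + C_2e^(t)sin(5t) - C_2e^(t)cos(5t), y(t) = -3C_1e^(t)sin(5t) - 2C_1e^(t)cos(5t) - 2C_2e^(t)sin(5t) + 3C_2e^(t)cos(5t)

Coefficient matrix A = [[26, 10], [-65, -24]].
Characteristic polynomial det(A - λI) = λ^2 - 2λ + 26 = 0.
Eigenvalues λ = 1 ± 5i (complex conjugate pair).
For λ=1+5i: an eigenvector is (1,-2) - i(1,-3) = (1 - i, -2 + 3i).
A real fundamental pair from Re and Im of e^((1+5i)t)v: X_1 = e^(t)(cos(5t)·(1,-2) + sin(5t)·(1,-3)), X_2 = e^(t)(sin(5t)·(1,-2) - cos(5t)·(1,-3)).
General solution: C_1X_1 + C_2X_2.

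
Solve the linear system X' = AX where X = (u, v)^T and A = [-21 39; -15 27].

u(t) = -2K_1e^(3t)sin(3t) - 3K_1e^(3t)cos(3t) - 3K_2e^(3t)sin(3t) + 2K_2e^(3t)cos(3t), v(t) = -K_1e^(3t)sin(3t) - 2K_1e^(3t)cos(3t) - 2K_2e^(3t)sin(3t) + K_2e^(3t)cos(3t)

Coefficient matrix A = [[-21, 39], [-15, 27]].
Characteristic polynomial det(A - λI) = λ^2 - 6λ + 18 = 0.
Eigenvalues λ = 3 ± 3i (complex conjugate pair).
For λ=3+3i: an eigenvector is (-3,-2) - i(-2,-1) = (-3 + 2i, -2 + i).
A real fundamental pair from Re and Im of e^((3+3i)t)v: X_1 = e^(3t)(cos(3t)·(-3,-2) + sin(3t)·(-2,-1)), X_2 = e^(3t)(sin(3t)·(-3,-2) - cos(3t)·(-2,-1)).
General solution: K_1X_1 + K_2X_2.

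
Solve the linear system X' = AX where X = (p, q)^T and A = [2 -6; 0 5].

p(t) = 2C_1e^(5t) - C_2e^(2t), q(t) = -C_1e^(5t)

Coefficient matrix A = [[2, -6], [0, 5]].
Characteristic polynomial det(A - λI) = λ^2 - 7λ + 10 = 0.
Eigenvalues λ = 5, 2.
For λ=5: (A-λI) row 1 is [-3, -6], so an eigenvector is (2, -1).
For λ=2: (A-λI) row 1 is [0, -6], so an eigenvector is (-1, 0).
General solution: C_1e^(5t)(2,-1) + C_2e^(2t)(-1,0).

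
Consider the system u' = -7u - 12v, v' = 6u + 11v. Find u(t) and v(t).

Coefficient matrix A = [[-7, -12], [6, 11]].
Characteristic polynomial det(A - λI) = λ^2 - 4λ - 5 = 0.
Eigenvalues λ = 5, -1.
For λ=5: (A-λI) row 1 is [-12, -12], so an eigenvector is (1, -1).
For λ=-1: (A-λI) row 1 is [-6, -12], so an eigenvector is (-2, 1).
General solution: C_1e^(5t)(1,-1) + C_2e^(-t)(-2,1).

u(t) = C_1e^(5t) - 2C_2e^(-t), v(t) = -C_1e^(5t) + C_2e^(-t)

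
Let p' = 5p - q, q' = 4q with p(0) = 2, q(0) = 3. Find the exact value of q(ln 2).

48

A = [[5,-1],[0,4]]; eigenvalues λ = 4, 5.
Eigenvectors: (-1,-1) for λ=4, (1,0) for λ=5.
From the initial condition, c_1 = -3, c_2 = -1.
q(ln 2) = (-3)(2^4)(-1) + (-1)(2^5)(0) = 48.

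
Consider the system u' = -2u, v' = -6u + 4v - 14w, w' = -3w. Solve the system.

u(t) = K_2e^(-2t), v(t) = -K_1e^(4t) + K_2e^(-2t) + 2K_3e^(-3t), w(t) = K_3e^(-3t)

Coefficient matrix A = [[-2, 0, 0], [-6, 4, -14], [0, 0, -3]].
det(A - λI) = 0 gives eigenvalues λ = 4, -2, -3.
For λ=4: eigenvector (0,-1,0).
For λ=-2: eigenvector (1,1,0).
For λ=-3: eigenvector (0,2,1).
General solution: K_1e^(4t)(0,-1,0) + K_2e^(-2t)(1,1,0) + K_3e^(-3t)(0,2,1).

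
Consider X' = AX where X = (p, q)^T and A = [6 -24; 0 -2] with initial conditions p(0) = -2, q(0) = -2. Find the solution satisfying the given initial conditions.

Coefficient matrix A = [[6, -24], [0, -2]].
Characteristic polynomial det(A - λI) = λ^2 - 4λ - 12 = 0.
Eigenvalues λ = 6, -2.
For λ=6: (A-λI) row 1 is [0, -24], so an eigenvector is (1, 0).
For λ=-2: (A-λI) row 1 is [8, -24], so an eigenvector is (-3, -1).
General solution: K_1e^(6t)(1,0) + K_2e^(-2t)(-3,-1).
Applying p(0)=-2, q(0)=-2 gives K_1=4, K_2=2.

p(t) = 4e^(6t) - 6e^(-2t), q(t) = -2e^(-2t)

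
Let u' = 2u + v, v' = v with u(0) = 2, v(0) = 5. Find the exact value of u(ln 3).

A = [[2,1],[0,1]]; eigenvalues λ = 1, 2.
Eigenvectors: (1,-1) for λ=1, (1,0) for λ=2.
From the initial condition, c_1 = -5, c_2 = 7.
u(ln 3) = (-5)(3^1)(1) + (7)(3^2)(1) = 48.

48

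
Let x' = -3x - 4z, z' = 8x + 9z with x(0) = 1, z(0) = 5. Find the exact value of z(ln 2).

A = [[-3,-4],[8,9]]; eigenvalues λ = 1, 5.
Eigenvectors: (-1,1) for λ=1, (1,-2) for λ=5.
From the initial condition, c_1 = -7, c_2 = -6.
z(ln 2) = (-7)(2^1)(1) + (-6)(2^5)(-2) = 370.

370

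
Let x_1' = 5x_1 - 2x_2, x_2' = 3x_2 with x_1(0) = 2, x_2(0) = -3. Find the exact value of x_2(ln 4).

A = [[5,-2],[0,3]]; eigenvalues λ = 3, 5.
Eigenvectors: (1,1) for λ=3, (-1,0) for λ=5.
From the initial condition, c_1 = -3, c_2 = -5.
x_2(ln 4) = (-3)(4^3)(1) + (-5)(4^5)(0) = -192.

-192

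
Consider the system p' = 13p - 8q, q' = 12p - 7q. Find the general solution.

Coefficient matrix A = [[13, -8], [12, -7]].
Characteristic polynomial det(A - λI) = λ^2 - 6λ + 5 = 0.
Eigenvalues λ = 1, 5.
For λ=1: (A-λI) row 1 is [12, -8], so an eigenvector is (-2, -3).
For λ=5: (A-λI) row 1 is [8, -8], so an eigenvector is (1, 1).
General solution: C_1e^(t)(-2,-3) + C_2e^(5t)(1,1).

p(t) = -2C_1e^(t) + C_2e^(5t), q(t) = -3C_1e^(t) + C_2e^(5t)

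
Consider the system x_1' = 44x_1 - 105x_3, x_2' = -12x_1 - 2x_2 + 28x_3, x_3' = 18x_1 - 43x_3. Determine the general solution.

Coefficient matrix A = [[44, 0, -105], [-12, -2, 28], [18, 0, -43]].
det(A - λI) = 0 gives eigenvalues λ = -2, 2, -1.
For λ=-2: eigenvector (0,1,0).
For λ=2: eigenvector (5,-1,2).
For λ=-1: eigenvector (7,0,3).
General solution: c_1e^(-2t)(0,1,0) + c_2e^(2t)(5,-1,2) + c_3e^(-t)(7,0,3).

x_1(t) = 5c_2e^(2t) + 7c_3e^(-t), x_2(t) = c_1e^(-2t) - c_2e^(2t), x_3(t) = 2c_2e^(2t) + 3c_3e^(-t)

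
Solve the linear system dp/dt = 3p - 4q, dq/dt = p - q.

p(t) = 2c_1e^(t) + 2c_2te^(t) + c_2e^(t), q(t) = c_1e^(t) + c_2te^(t)

Coefficient matrix A = [[3, -4], [1, -1]].
Characteristic polynomial det(A - λI) = λ^2 - 2λ + 1 = 0.
Single eigenvalue λ = 1 with algebraic multiplicity 2.
Eigenvector v = (2,1); generalized eigenvector w with (A-λI)w=v is (1,0).
General solution: e^(t)[c_1·v + c_2·(t·v + w)].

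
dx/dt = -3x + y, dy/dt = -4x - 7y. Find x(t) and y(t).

Coefficient matrix A = [[-3, 1], [-4, -7]].
Characteristic polynomial det(A - λI) = λ^2 + 10λ + 25 = 0.
Single eigenvalue λ = -5 with algebraic multiplicity 2.
Eigenvector v = (-1,2); generalized eigenvector w with (A-λI)w=v is (0,-1).
General solution: e^(-5t)[K_1·v + K_2·(t·v + w)].

x(t) = -K_1e^(-5t) - K_2te^(-5t), y(t) = 2K_1e^(-5t) + 2K_2te^(-5t) - K_2e^(-5t)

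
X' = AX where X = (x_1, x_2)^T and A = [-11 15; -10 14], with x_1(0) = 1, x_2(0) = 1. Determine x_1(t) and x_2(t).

Coefficient matrix A = [[-11, 15], [-10, 14]].
Characteristic polynomial det(A - λI) = λ^2 - 3λ - 4 = 0.
Eigenvalues λ = 4, -1.
For λ=4: (A-λI) row 1 is [-15, 15], so an eigenvector is (-1, -1).
For λ=-1: (A-λI) row 1 is [-10, 15], so an eigenvector is (3, 2).
General solution: K_1e^(4t)(-1,-1) + K_2e^(-t)(3,2).
Applying x_1(0)=1, x_2(0)=1 gives K_1=-1, K_2=0.

x_1(t) = e^(4t), x_2(t) = e^(4t)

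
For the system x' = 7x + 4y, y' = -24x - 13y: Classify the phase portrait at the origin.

stable node

A = [[7,4],[-24,-13]]; det(A-λI) = λ^2 + 6λ + 5.
λ = -5, -1: both negative.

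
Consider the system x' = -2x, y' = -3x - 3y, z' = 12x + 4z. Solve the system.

x(t) = c_1e^(-2t), y(t) = -3c_1e^(-2t) + c_2e^(-3t), z(t) = -2c_1e^(-2t) + c_3e^(4t)

Coefficient matrix A = [[-2, 0, 0], [-3, -3, 0], [12, 0, 4]].
det(A - λI) = 0 gives eigenvalues λ = -2, -3, 4.
For λ=-2: eigenvector (1,-3,-2).
For λ=-3: eigenvector (0,1,0).
For λ=4: eigenvector (0,0,1).
General solution: c_1e^(-2t)(1,-3,-2) + c_2e^(-3t)(0,1,0) + c_3e^(4t)(0,0,1).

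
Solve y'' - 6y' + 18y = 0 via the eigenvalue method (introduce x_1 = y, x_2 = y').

Let x_1 = y, x_2 = y'. Then x_1' = x_2 and x_2' = -18x_1 + 6x_2.
A = [[0,1],[-18,6]]; det(A-λI) = λ^2 - 6λ + 18.
Eigenvalues λ = 3 ± 3i.

y(t) = C_1e^(3t)cos(3t) + C_2e^(3t)sin(3t)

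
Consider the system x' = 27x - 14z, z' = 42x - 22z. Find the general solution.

x(t) = 2K_1e^(6t) - K_2e^(-t), z(t) = 3K_1e^(6t) - 2K_2e^(-t)

Coefficient matrix A = [[27, -14], [42, -22]].
Characteristic polynomial det(A - λI) = λ^2 - 5λ - 6 = 0.
Eigenvalues λ = 6, -1.
For λ=6: (A-λI) row 1 is [21, -14], so an eigenvector is (2, 3).
For λ=-1: (A-λI) row 1 is [28, -14], so an eigenvector is (-1, -2).
General solution: K_1e^(6t)(2,3) + K_2e^(-t)(-1,-2).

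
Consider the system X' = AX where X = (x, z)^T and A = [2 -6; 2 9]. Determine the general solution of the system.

Coefficient matrix A = [[2, -6], [2, 9]].
Characteristic polynomial det(A - λI) = λ^2 - 11λ + 30 = 0.
Eigenvalues λ = 5, 6.
For λ=5: (A-λI) row 1 is [-3, -6], so an eigenvector is (-2, 1).
For λ=6: (A-λI) row 1 is [-4, -6], so an eigenvector is (3, -2).
General solution: c_1e^(5t)(-2,1) + c_2e^(6t)(3,-2).

x(t) = -2c_1e^(5t) + 3c_2e^(6t), z(t) = c_1e^(5t) - 2c_2e^(6t)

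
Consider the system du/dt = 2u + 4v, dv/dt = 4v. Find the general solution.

u(t) = -K_1e^(2t) - 2K_2e^(4t), v(t) = -K_2e^(4t)

Coefficient matrix A = [[2, 4], [0, 4]].
Characteristic polynomial det(A - λI) = λ^2 - 6λ + 8 = 0.
Eigenvalues λ = 2, 4.
For λ=2: (A-λI) row 1 is [0, 4], so an eigenvector is (-1, 0).
For λ=4: (A-λI) row 1 is [-2, 4], so an eigenvector is (-2, -1).
General solution: K_1e^(2t)(-1,0) + K_2e^(4t)(-2,-1).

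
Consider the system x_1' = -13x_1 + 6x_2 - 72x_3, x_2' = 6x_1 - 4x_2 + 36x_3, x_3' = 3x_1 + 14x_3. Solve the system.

x_1(t) = 5C_1e^(-t) - 6C_2e^(-4t) - 4C_3e^(2t), x_2(t) = -2C_1e^(-t) + 3C_2e^(-4t) + 2C_3e^(2t), x_3(t) = -C_1e^(-t) + C_2e^(-4t) + C_3e^(2t)

Coefficient matrix A = [[-13, 6, -72], [6, -4, 36], [3, 0, 14]].
det(A - λI) = 0 gives eigenvalues λ = -1, -4, 2.
For λ=-1: eigenvector (5,-2,-1).
For λ=-4: eigenvector (-6,3,1).
For λ=2: eigenvector (-4,2,1).
General solution: C_1e^(-t)(5,-2,-1) + C_2e^(-4t)(-6,3,1) + C_3e^(2t)(-4,2,1).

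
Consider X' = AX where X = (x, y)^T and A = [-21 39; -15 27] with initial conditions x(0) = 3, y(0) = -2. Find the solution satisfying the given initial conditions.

Coefficient matrix A = [[-21, 39], [-15, 27]].
Characteristic polynomial det(A - λI) = λ^2 - 6λ + 18 = 0.
Eigenvalues λ = 3 ± 3i (complex conjugate pair).
For λ=3+3i: an eigenvector is (2,1) - i(-3,-2) = (2 + 3i, 1 + 2i).
A real fundamental pair from Re and Im of e^((3+3i)t)v: X_1 = e^(3t)(cos(3t)·(2,1) + sin(3t)·(-3,-2)), X_2 = e^(3t)(sin(3t)·(2,1) - cos(3t)·(-3,-2)).
General solution: c_1X_1 + c_2X_2.
Applying x(0)=3, y(0)=-2 gives c_1=12, c_2=-7.

x(t) = -50e^(3t)sin(3t) + 3e^(3t)cos(3t), y(t) = -31e^(3t)sin(3t) - 2e^(3t)cos(3t)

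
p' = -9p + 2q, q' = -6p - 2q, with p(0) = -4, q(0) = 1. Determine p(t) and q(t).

p(t) = 14e^(-5t) - 18e^(-6t), q(t) = 28e^(-5t) - 27e^(-6t)

Coefficient matrix A = [[-9, 2], [-6, -2]].
Characteristic polynomial det(A - λI) = λ^2 + 11λ + 30 = 0.
Eigenvalues λ = -5, -6.
For λ=-5: (A-λI) row 1 is [-4, 2], so an eigenvector is (-1, -2).
For λ=-6: (A-λI) row 1 is [-3, 2], so an eigenvector is (-2, -3).
General solution: C_1e^(-5t)(-1,-2) + C_2e^(-6t)(-2,-3).
Applying p(0)=-4, q(0)=1 gives C_1=-14, C_2=9.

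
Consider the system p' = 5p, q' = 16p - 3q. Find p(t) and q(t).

Coefficient matrix A = [[5, 0], [16, -3]].
Characteristic polynomial det(A - λI) = λ^2 - 2λ - 15 = 0.
Eigenvalues λ = 5, -3.
For λ=5: (A-λI) row 2 is [16, -8], so an eigenvector is (-1, -2).
For λ=-3: (A-λI) row 1 is [8, 0], so an eigenvector is (0, -1).
General solution: c_1e^(5t)(-1,-2) + c_2e^(-3t)(0,-1).

p(t) = -c_1e^(5t), q(t) = -2c_1e^(5t) - c_2e^(-3t)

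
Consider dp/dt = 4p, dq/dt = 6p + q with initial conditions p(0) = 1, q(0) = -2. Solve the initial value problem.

p(t) = e^(4t), q(t) = 2e^(4t) - 4e^(t)

Coefficient matrix A = [[4, 0], [6, 1]].
Characteristic polynomial det(A - λI) = λ^2 - 5λ + 4 = 0.
Eigenvalues λ = 4, 1.
For λ=4: (A-λI) row 2 is [6, -3], so an eigenvector is (-1, -2).
For λ=1: (A-λI) row 1 is [3, 0], so an eigenvector is (0, 1).
General solution: c_1e^(4t)(-1,-2) + c_2e^(t)(0,1).
Applying p(0)=1, q(0)=-2 gives c_1=-1, c_2=-4.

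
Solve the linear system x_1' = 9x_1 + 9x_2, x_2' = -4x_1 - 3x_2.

x_1(t) = -3c_1e^(3t) - 3c_2te^(3t) + c_2e^(3t), x_2(t) = 2c_1e^(3t) + 2c_2te^(3t) - c_2e^(3t)

Coefficient matrix A = [[9, 9], [-4, -3]].
Characteristic polynomial det(A - λI) = λ^2 - 6λ + 9 = 0.
Single eigenvalue λ = 3 with algebraic multiplicity 2.
Eigenvector v = (-3,2); generalized eigenvector w with (A-λI)w=v is (1,-1).
General solution: e^(3t)[c_1·v + c_2·(t·v + w)].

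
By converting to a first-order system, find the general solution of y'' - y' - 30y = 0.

y(t) = c_1e^(6t) + c_2e^(-5t)

Let x_1 = y, x_2 = y'. Then x_1' = x_2 and x_2' = 30x_1 + x_2.
A = [[0,1],[30,1]]; det(A-λI) = λ^2 - λ - 30.
Eigenvalues λ = 6, -5 with eigenvectors (1,6), (1,-5).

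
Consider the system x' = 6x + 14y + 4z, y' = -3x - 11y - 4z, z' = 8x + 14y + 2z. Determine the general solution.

x(t) = -C_1e^(-4t) - 2C_2e^(-2t) + 2C_3e^(3t), y(t) = C_1e^(-4t) + 2C_2e^(-2t) - C_3e^(3t), z(t) = -C_1e^(-4t) - 3C_2e^(-2t) + 2C_3e^(3t)

Coefficient matrix A = [[6, 14, 4], [-3, -11, -4], [8, 14, 2]].
det(A - λI) = 0 gives eigenvalues λ = -4, -2, 3.
For λ=-4: eigenvector (-1,1,-1).
For λ=-2: eigenvector (-2,2,-3).
For λ=3: eigenvector (2,-1,2).
General solution: C_1e^(-4t)(-1,1,-1) + C_2e^(-2t)(-2,2,-3) + C_3e^(3t)(2,-1,2).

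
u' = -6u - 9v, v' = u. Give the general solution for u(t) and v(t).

u(t) = 3K_1e^(-3t) + 3K_2te^(-3t) + 2K_2e^(-3t), v(t) = -K_1e^(-3t) - K_2te^(-3t) - K_2e^(-3t)

Coefficient matrix A = [[-6, -9], [1, 0]].
Characteristic polynomial det(A - λI) = λ^2 + 6λ + 9 = 0.
Single eigenvalue λ = -3 with algebraic multiplicity 2.
Eigenvector v = (3,-1); generalized eigenvector w with (A-λI)w=v is (2,-1).
General solution: e^(-3t)[K_1·v + K_2·(t·v + w)].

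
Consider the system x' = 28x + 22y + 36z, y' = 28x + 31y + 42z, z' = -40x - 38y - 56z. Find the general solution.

x(t) = -3c_1e^(4t) + 2c_2e^(-4t) + 2c_3e^(3t), y(t) = 2c_2e^(-4t) + c_3e^(3t), z(t) = 2c_1e^(4t) - 3c_2e^(-4t) - 2c_3e^(3t)

Coefficient matrix A = [[28, 22, 36], [28, 31, 42], [-40, -38, -56]].
det(A - λI) = 0 gives eigenvalues λ = 4, -4, 3.
For λ=4: eigenvector (-3,0,2).
For λ=-4: eigenvector (2,2,-3).
For λ=3: eigenvector (2,1,-2).
General solution: c_1e^(4t)(-3,0,2) + c_2e^(-4t)(2,2,-3) + c_3e^(3t)(2,1,-2).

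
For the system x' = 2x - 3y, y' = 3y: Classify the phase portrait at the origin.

unstable node

A = [[2,-3],[0,3]]; det(A-λI) = λ^2 - 5λ + 6.
λ = 2, 3: both positive.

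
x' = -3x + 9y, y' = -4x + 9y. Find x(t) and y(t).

Coefficient matrix A = [[-3, 9], [-4, 9]].
Characteristic polynomial det(A - λI) = λ^2 - 6λ + 9 = 0.
Single eigenvalue λ = 3 with algebraic multiplicity 2.
Eigenvector v = (-3,-2); generalized eigenvector w with (A-λI)w=v is (-1,-1).
General solution: e^(3t)[C_1·v + C_2·(t·v + w)].

x(t) = -3C_1e^(3t) - 3C_2te^(3t) - C_2e^(3t), y(t) = -2C_1e^(3t) - 2C_2te^(3t) - C_2e^(3t)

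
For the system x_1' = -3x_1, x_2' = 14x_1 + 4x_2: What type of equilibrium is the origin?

A = [[-3,0],[14,4]]; det(A-λI) = λ^2 - λ - 12.
λ = 4, -3: opposite signs.

saddle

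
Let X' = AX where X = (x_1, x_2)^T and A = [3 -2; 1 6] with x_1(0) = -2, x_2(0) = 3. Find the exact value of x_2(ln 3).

891

A = [[3,-2],[1,6]]; eigenvalues λ = 4, 5.
Eigenvectors: (2,-1) for λ=4, (1,-1) for λ=5.
From the initial condition, c_1 = 1, c_2 = -4.
x_2(ln 3) = (1)(3^4)(-1) + (-4)(3^5)(-1) = 891.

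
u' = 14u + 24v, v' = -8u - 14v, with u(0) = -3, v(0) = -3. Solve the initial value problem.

u(t) = -30e^(2t) + 27e^(-2t), v(t) = 15e^(2t) - 18e^(-2t)

Coefficient matrix A = [[14, 24], [-8, -14]].
Characteristic polynomial det(A - λI) = λ^2 - 4 = 0.
Eigenvalues λ = -2, 2.
For λ=-2: (A-λI) row 1 is [16, 24], so an eigenvector is (3, -2).
For λ=2: (A-λI) row 1 is [12, 24], so an eigenvector is (2, -1).
General solution: C_1e^(-2t)(3,-2) + C_2e^(2t)(2,-1).
Applying u(0)=-3, v(0)=-3 gives C_1=9, C_2=-15.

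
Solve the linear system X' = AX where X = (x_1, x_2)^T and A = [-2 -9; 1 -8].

Coefficient matrix A = [[-2, -9], [1, -8]].
Characteristic polynomial det(A - λI) = λ^2 + 10λ + 25 = 0.
Single eigenvalue λ = -5 with algebraic multiplicity 2.
Eigenvector v = (3,1); generalized eigenvector w with (A-λI)w=v is (1,0).
General solution: e^(-5t)[C_1·v + C_2·(t·v + w)].

x_1(t) = 3C_1e^(-5t) + 3C_2te^(-5t) + C_2e^(-5t), x_2(t) = C_1e^(-5t) + C_2te^(-5t)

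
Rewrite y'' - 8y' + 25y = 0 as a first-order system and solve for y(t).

Let x_1 = y, x_2 = y'. Then x_1' = x_2 and x_2' = -25x_1 + 8x_2.
A = [[0,1],[-25,8]]; det(A-λI) = λ^2 - 8λ + 25.
Eigenvalues λ = 4 ± 3i.

y(t) = K_1e^(4t)cos(3t) + K_2e^(4t)sin(3t)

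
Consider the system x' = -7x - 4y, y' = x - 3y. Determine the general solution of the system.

Coefficient matrix A = [[-7, -4], [1, -3]].
Characteristic polynomial det(A - λI) = λ^2 + 10λ + 25 = 0.
Single eigenvalue λ = -5 with algebraic multiplicity 2.
Eigenvector v = (2,-1); generalized eigenvector w with (A-λI)w=v is (-1,0).
General solution: e^(-5t)[K_1·v + K_2·(t·v + w)].

x(t) = 2K_1e^(-5t) + 2K_2te^(-5t) - K_2e^(-5t), y(t) = -K_1e^(-5t) - K_2te^(-5t)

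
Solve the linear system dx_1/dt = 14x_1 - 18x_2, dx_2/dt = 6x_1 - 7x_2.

Coefficient matrix A = [[14, -18], [6, -7]].
Characteristic polynomial det(A - λI) = λ^2 - 7λ + 10 = 0.
Eigenvalues λ = 2, 5.
For λ=2: (A-λI) row 1 is [12, -18], so an eigenvector is (3, 2).
For λ=5: (A-λI) row 1 is [9, -18], so an eigenvector is (-2, -1).
General solution: C_1e^(2t)(3,2) + C_2e^(5t)(-2,-1).

x_1(t) = 3C_1e^(2t) - 2C_2e^(5t), x_2(t) = 2C_1e^(2t) - C_2e^(5t)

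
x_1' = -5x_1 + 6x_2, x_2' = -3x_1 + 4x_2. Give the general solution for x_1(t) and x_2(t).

Coefficient matrix A = [[-5, 6], [-3, 4]].
Characteristic polynomial det(A - λI) = λ^2 + λ - 2 = 0.
Eigenvalues λ = -2, 1.
For λ=-2: (A-λI) row 1 is [-3, 6], so an eigenvector is (2, 1).
For λ=1: (A-λI) row 1 is [-6, 6], so an eigenvector is (1, 1).
General solution: C_1e^(-2t)(2,1) + C_2e^(t)(1,1).

x_1(t) = 2C_1e^(-2t) + C_2e^(t), x_2(t) = C_1e^(-2t) + C_2e^(t)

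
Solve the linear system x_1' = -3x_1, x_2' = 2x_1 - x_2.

Coefficient matrix A = [[-3, 0], [2, -1]].
Characteristic polynomial det(A - λI) = λ^2 + 4λ + 3 = 0.
Eigenvalues λ = -3, -1.
For λ=-3: (A-λI) row 2 is [2, 2], so an eigenvector is (1, -1).
For λ=-1: (A-λI) row 1 is [-2, 0], so an eigenvector is (0, 1).
General solution: c_1e^(-3t)(1,-1) + c_2e^(-t)(0,1).

x_1(t) = c_1e^(-3t), x_2(t) = -c_1e^(-3t) + c_2e^(-t)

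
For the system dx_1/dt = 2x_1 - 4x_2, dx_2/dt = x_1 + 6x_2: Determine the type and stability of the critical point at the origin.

unstable improper node

A = [[2,-4],[1,6]]; det(A-λI) = λ^2 - 8λ + 16.
repeated λ = 4 with a single eigenvector.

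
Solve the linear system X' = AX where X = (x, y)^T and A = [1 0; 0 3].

Coefficient matrix A = [[1, 0], [0, 3]].
Characteristic polynomial det(A - λI) = λ^2 - 4λ + 3 = 0.
Eigenvalues λ = 3, 1.
For λ=3: (A-λI) row 1 is [-2, 0], so an eigenvector is (0, 1).
For λ=1: (A-λI) row 2 is [0, 2], so an eigenvector is (-1, 0).
General solution: C_1e^(3t)(0,1) + C_2e^(t)(-1,0).

x(t) = -C_2e^(t), y(t) = C_1e^(3t)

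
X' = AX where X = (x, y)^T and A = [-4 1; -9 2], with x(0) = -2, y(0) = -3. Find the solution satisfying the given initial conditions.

Coefficient matrix A = [[-4, 1], [-9, 2]].
Characteristic polynomial det(A - λI) = λ^2 + 2λ + 1 = 0.
Single eigenvalue λ = -1 with algebraic multiplicity 2.
Eigenvector v = (1,3); generalized eigenvector w with (A-λI)w=v is (0,1).
General solution: e^(-t)[c_1·v + c_2·(t·v + w)].
Applying x(0)=-2, y(0)=-3 gives c_1=-2, c_2=3.

x(t) = 3te^(-t) - 2e^(-t), y(t) = 9te^(-t) - 3e^(-t)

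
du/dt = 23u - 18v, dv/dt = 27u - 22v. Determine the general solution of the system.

Coefficient matrix A = [[23, -18], [27, -22]].
Characteristic polynomial det(A - λI) = λ^2 - λ - 20 = 0.
Eigenvalues λ = 5, -4.
For λ=5: (A-λI) row 1 is [18, -18], so an eigenvector is (-1, -1).
For λ=-4: (A-λI) row 1 is [27, -18], so an eigenvector is (2, 3).
General solution: C_1e^(5t)(-1,-1) + C_2e^(-4t)(2,3).

u(t) = -C_1e^(5t) + 2C_2e^(-4t), v(t) = -C_1e^(5t) + 3C_2e^(-4t)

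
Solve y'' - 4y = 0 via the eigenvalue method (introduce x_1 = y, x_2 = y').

Let x_1 = y, x_2 = y'. Then x_1' = x_2 and x_2' = 4x_1.
A = [[0,1],[4,0]]; det(A-λI) = λ^2 - 4.
Eigenvalues λ = -2, 2 with eigenvectors (1,-2), (1,2).

y(t) = K_1e^(-2t) + K_2e^(2t)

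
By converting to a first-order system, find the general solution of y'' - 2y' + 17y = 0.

Let x_1 = y, x_2 = y'. Then x_1' = x_2 and x_2' = -17x_1 + 2x_2.
A = [[0,1],[-17,2]]; det(A-λI) = λ^2 - 2λ + 17.
Eigenvalues λ = 1 ± 4i.

y(t) = C_1e^(t)cos(4t) + C_2e^(t)sin(4t)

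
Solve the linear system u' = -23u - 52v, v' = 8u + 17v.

u(t) = -2c_1e^(-3t)sin(4t) + 3c_1e^(-3t)cos(4t) + 3c_2e^(-3t)sin(4t) + 2c_2e^(-3t)cos(4t), v(t) = c_1e^(-3t)sin(4t) - c_1e^(-3t)cos(4t) - c_2e^(-3t)sin(4t) - c_2e^(-3t)cos(4t)

Coefficient matrix A = [[-23, -52], [8, 17]].
Characteristic polynomial det(A - λI) = λ^2 + 6λ + 25 = 0.
Eigenvalues λ = -3 ± 4i (complex conjugate pair).
For λ=-3+4i: an eigenvector is (3,-1) - i(-2,1) = (3 + 2i, -1 - i).
A real fundamental pair from Re and Im of e^((-3+4i)t)v: X_1 = e^(-3t)(cos(4t)·(3,-1) + sin(4t)·(-2,1)), X_2 = e^(-3t)(sin(4t)·(3,-1) - cos(4t)·(-2,1)).
General solution: c_1X_1 + c_2X_2.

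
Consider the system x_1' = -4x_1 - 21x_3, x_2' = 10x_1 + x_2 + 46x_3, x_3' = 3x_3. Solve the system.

x_1(t) = c_1e^(-4t) - 3c_3e^(3t), x_2(t) = -2c_1e^(-4t) + c_2e^(t) + 8c_3e^(3t), x_3(t) = c_3e^(3t)

Coefficient matrix A = [[-4, 0, -21], [10, 1, 46], [0, 0, 3]].
det(A - λI) = 0 gives eigenvalues λ = -4, 1, 3.
For λ=-4: eigenvector (1,-2,0).
For λ=1: eigenvector (0,1,0).
For λ=3: eigenvector (-3,8,1).
General solution: c_1e^(-4t)(1,-2,0) + c_2e^(t)(0,1,0) + c_3e^(3t)(-3,8,1).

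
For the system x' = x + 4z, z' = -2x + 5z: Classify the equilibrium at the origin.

A = [[1,4],[-2,5]]; det(A-λI) = λ^2 - 6λ + 13.
λ = 3 ± 2i: positive real part.

unstable spiral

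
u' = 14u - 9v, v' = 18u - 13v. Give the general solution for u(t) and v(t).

u(t) = c_1e^(-4t) - c_2e^(5t), v(t) = 2c_1e^(-4t) - c_2e^(5t)

Coefficient matrix A = [[14, -9], [18, -13]].
Characteristic polynomial det(A - λI) = λ^2 - λ - 20 = 0.
Eigenvalues λ = -4, 5.
For λ=-4: (A-λI) row 1 is [18, -9], so an eigenvector is (1, 2).
For λ=5: (A-λI) row 1 is [9, -9], so an eigenvector is (-1, -1).
General solution: c_1e^(-4t)(1,2) + c_2e^(5t)(-1,-1).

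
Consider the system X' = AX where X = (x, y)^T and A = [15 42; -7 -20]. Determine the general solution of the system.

x(t) = -2C_1e^(-6t) + 3C_2e^(t), y(t) = C_1e^(-6t) - C_2e^(t)

Coefficient matrix A = [[15, 42], [-7, -20]].
Characteristic polynomial det(A - λI) = λ^2 + 5λ - 6 = 0.
Eigenvalues λ = -6, 1.
For λ=-6: (A-λI) row 1 is [21, 42], so an eigenvector is (-2, 1).
For λ=1: (A-λI) row 1 is [14, 42], so an eigenvector is (3, -1).
General solution: C_1e^(-6t)(-2,1) + C_2e^(t)(3,-1).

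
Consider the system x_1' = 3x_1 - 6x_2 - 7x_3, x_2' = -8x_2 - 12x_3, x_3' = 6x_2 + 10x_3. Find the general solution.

x_1(t) = K_1e^(3t) + K_2e^(-2t) - K_3e^(4t), x_2(t) = 2K_2e^(-2t) - K_3e^(4t), x_3(t) = -K_2e^(-2t) + K_3e^(4t)

Coefficient matrix A = [[3, -6, -7], [0, -8, -12], [0, 6, 10]].
det(A - λI) = 0 gives eigenvalues λ = 3, -2, 4.
For λ=3: eigenvector (1,0,0).
For λ=-2: eigenvector (1,2,-1).
For λ=4: eigenvector (-1,-1,1).
General solution: K_1e^(3t)(1,0,0) + K_2e^(-2t)(1,2,-1) + K_3e^(4t)(-1,-1,1).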